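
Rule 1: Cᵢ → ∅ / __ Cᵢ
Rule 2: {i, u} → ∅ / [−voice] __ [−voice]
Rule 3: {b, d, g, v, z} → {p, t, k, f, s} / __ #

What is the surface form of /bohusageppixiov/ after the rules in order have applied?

bohsagepxiof

Rule 1 (degemination): /pp/ is a geminate; the first /p/ deletes. /bohusageppixiov/ → bohusagepixiov.
Rule 2 (high vowel syncope): /u/ is a high vowel flanked by voiceless consonants /h/ and /s/, so it deletes. /i/ is a high vowel flanked by voiceless consonants /p/ and /x/, so it deletes. /bohusagepixiov/ → bohsagepxiov.
Rule 3 (final devoicing): /v/ is a voiced obstruent in word-final position, so it devoices to [f]. /bohsagepxiov/ → bohsagepxiof.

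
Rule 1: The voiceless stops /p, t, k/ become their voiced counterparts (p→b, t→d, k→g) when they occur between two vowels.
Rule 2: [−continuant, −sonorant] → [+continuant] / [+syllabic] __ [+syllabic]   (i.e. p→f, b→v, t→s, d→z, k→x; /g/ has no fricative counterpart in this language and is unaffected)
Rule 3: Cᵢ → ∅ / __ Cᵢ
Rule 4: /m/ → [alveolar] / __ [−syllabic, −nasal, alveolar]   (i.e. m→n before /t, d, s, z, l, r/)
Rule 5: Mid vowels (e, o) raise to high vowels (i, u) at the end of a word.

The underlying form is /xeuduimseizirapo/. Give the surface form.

Rule 1 (intervocalic voicing): /p/ is a voiceless stop between vowels /a/ and /o/, so it voices to [b]. /xeuduimseizirapo/ → xeuduimseizirabo.
Rule 2 (intervocalic spirantization): /d/ is a stop between vowels /u/ and /u/, so it spirantizes to the fricative [z]. /b/ is a stop between vowels /a/ and /o/, so it spirantizes to the fricative [v]. /xeuduimseizirabo/ → xeuzuimseiziravo.
Rule 3 (degemination): no segment meets the environment; /xeuzuimseiziravo/ is unchanged.
Rule 4 (nasal place assimilation): /m/ precedes the alveolar consonant /s/, so it assimilates in place to [n]. /xeuzuimseiziravo/ → xeuzuinseiziravo.
Rule 5 (final vowel raising): /o/ is a mid vowel in word-final position, so it raises to [u]. /xeuzuinseiziravo/ → xeuzuinseiziravu.

xeuzuinseiziravu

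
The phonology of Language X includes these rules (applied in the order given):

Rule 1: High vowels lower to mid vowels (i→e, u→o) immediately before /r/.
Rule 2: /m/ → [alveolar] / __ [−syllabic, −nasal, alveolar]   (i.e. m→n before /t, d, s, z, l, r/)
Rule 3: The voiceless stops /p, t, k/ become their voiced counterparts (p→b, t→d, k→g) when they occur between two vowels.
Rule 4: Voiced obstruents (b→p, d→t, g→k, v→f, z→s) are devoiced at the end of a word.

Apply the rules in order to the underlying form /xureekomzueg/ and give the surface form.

Rule 1 (pre-rhotic lowering): /u/ is a high vowel immediately before /r/, so it lowers to [o]. /xureekomzueg/ → xoreekomzueg.
Rule 2 (nasal place assimilation): /m/ precedes the alveolar consonant /z/, so it assimilates in place to [n]. /xoreekomzueg/ → xoreekonzueg.
Rule 3 (intervocalic voicing): /k/ is a voiceless stop between vowels /e/ and /o/, so it voices to [g]. /xoreekonzueg/ → xoreegonzueg.
Rule 4 (final devoicing): /g/ is a voiced obstruent in word-final position, so it devoices to [k]. /xoreegonzueg/ → xoreegonzuek.

xoreegonzuek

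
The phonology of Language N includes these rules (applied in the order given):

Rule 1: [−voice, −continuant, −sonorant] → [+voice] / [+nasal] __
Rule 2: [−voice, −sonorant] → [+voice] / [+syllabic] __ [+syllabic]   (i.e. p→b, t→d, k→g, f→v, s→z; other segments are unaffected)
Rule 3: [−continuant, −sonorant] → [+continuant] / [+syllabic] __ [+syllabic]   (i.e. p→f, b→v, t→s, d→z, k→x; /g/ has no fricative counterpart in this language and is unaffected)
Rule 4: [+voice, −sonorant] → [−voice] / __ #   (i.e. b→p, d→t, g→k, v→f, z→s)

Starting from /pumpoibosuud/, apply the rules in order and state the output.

pumboivozuut

Rule 1 (post-nasal voicing): /p/ is a voiceless stop immediately after the nasal /m/, so it voices to [b]. /pumpoibosuud/ → pumboibosuud.
Rule 2 (intervocalic voicing): /s/ is a voiceless obstruent between vowels /o/ and /u/, so it voices to [z]. /pumboibosuud/ → pumboibozuud.
Rule 3 (intervocalic spirantization): /b/ is a stop between vowels /i/ and /o/, so it spirantizes to the fricative [v]. /pumboibozuud/ → pumboivozuud.
Rule 4 (final devoicing): /d/ is a voiced obstruent in word-final position, so it devoices to [t]. /pumboivozuud/ → pumboivozuut.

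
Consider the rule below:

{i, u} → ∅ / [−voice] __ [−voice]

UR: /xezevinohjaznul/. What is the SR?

xezevinohjaznul

No segment of /xezevinohjaznul/ meets the structural description of the rule, so the form surfaces unchanged.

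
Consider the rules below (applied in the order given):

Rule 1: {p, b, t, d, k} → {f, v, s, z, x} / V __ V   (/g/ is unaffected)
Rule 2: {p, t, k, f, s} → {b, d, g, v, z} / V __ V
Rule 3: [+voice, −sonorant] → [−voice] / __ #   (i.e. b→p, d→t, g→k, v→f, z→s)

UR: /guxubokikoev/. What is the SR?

guxuvoxixoef

Rule 1 (intervocalic spirantization): /b/ is a stop between vowels /u/ and /o/, so it spirantizes to the fricative [v]. /k/ is a stop between vowels /o/ and /i/, so it spirantizes to the fricative [x]. /k/ is a stop between vowels /i/ and /o/, so it spirantizes to the fricative [x]. /guxubokikoev/ → guxuvoxixoev.
Rule 2 (intervocalic voicing): no segment meets the environment; /guxuvoxixoev/ is unchanged.
Rule 3 (final devoicing): /v/ is a voiced obstruent in word-final position, so it devoices to [f]. /guxuvoxixoev/ → guxuvoxixoef.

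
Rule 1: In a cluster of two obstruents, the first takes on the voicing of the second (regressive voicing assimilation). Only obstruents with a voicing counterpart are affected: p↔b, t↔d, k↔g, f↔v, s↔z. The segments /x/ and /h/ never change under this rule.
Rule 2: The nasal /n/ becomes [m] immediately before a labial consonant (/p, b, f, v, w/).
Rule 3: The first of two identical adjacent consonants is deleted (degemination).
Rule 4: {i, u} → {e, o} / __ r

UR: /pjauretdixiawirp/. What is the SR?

pjaoredixiawerp

Rule 1 (regressive voicing assimilation): /t/ precedes the voiced obstruent /d/, so it voices to [d] by assimilation. /pjauretdixiawirp/ → pjaureddixiawirp.
Rule 2 (nasal place assimilation): no segment meets the environment; /pjaureddixiawirp/ is unchanged.
Rule 3 (degemination): /dd/ is a geminate; the first /d/ deletes. /pjaureddixiawirp/ → pjauredixiawirp.
Rule 4 (pre-rhotic lowering): /u/ is a high vowel immediately before /r/, so it lowers to [o]. /i/ is a high vowel immediately before /r/, so it lowers to [e]. /pjauredixiawirp/ → pjaoredixiawerp.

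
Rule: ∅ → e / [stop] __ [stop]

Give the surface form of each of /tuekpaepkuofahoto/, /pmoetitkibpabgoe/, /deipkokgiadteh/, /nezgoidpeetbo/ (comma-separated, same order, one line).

/tuekpaepkuofahoto/: /k/ and /p/ form a stop–stop cluster, so [e] is inserted between them. /p/ and /k/ form a stop–stop cluster, so [e] is inserted between them. → [tuekepaepekuofahoto].
/pmoetitkibpabgoe/: /t/ and /k/ form a stop–stop cluster, so [e] is inserted between them. /b/ and /p/ form a stop–stop cluster, so [e] is inserted between them. /b/ and /g/ form a stop–stop cluster, so [e] is inserted between them. → [pmoetitekibepabegoe].
/deipkokgiadteh/: /p/ and /k/ form a stop–stop cluster, so [e] is inserted between them. /k/ and /g/ form a stop–stop cluster, so [e] is inserted between them. /d/ and /t/ form a stop–stop cluster, so [e] is inserted between them. → [deipekokegiadeteh].
/nezgoidpeetbo/: /d/ and /p/ form a stop–stop cluster, so [e] is inserted between them. /t/ and /b/ form a stop–stop cluster, so [e] is inserted between them. → [nezgoidepeetebo].

tuekepaepekuofahoto, pmoetitekibepabegoe, deipekokegiadeteh, nezgoidepeetebo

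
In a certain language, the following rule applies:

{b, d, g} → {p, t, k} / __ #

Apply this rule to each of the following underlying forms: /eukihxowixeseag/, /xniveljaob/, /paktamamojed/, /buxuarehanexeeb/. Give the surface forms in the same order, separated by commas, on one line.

/eukihxowixeseag/: /g/ is a voiced stop in word-final position, so it devoices to [k]. → [eukihxowixeseak].
/xniveljaob/: /b/ is a voiced stop in word-final position, so it devoices to [p]. → [xniveljaop].
/paktamamojed/: /d/ is a voiced stop in word-final position, so it devoices to [t]. → [paktamamojet].
/buxuarehanexeeb/: /b/ is a voiced stop in word-final position, so it devoices to [p]. → [buxuarehanexeep].

eukihxowixeseak, xniveljaop, paktamamojet, buxuarehanexeep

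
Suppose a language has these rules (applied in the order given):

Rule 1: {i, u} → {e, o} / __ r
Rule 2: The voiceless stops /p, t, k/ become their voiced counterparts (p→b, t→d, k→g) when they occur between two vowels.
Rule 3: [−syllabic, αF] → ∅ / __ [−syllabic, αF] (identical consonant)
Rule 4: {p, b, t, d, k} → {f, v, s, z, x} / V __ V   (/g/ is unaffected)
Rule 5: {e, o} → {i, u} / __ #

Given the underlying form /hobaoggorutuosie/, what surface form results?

hovaogoruzuosii

Rule 1 (pre-rhotic lowering): no segment meets the environment; /hobaoggorutuosie/ is unchanged.
Rule 2 (intervocalic voicing): /t/ is a voiceless stop between vowels /u/ and /u/, so it voices to [d]. /hobaoggorutuosie/ → hobaoggoruduosie.
Rule 3 (degemination): /gg/ is a geminate; the first /g/ deletes. /hobaoggoruduosie/ → hobaogoruduosie.
Rule 4 (intervocalic spirantization): /b/ is a stop between vowels /o/ and /a/, so it spirantizes to the fricative [v]. /d/ is a stop between vowels /u/ and /u/, so it spirantizes to the fricative [z]. /hobaogoruduosie/ → hovaogoruzuosie.
Rule 5 (final vowel raising): /e/ is a mid vowel in word-final position, so it raises to [i]. /hovaogoruzuosie/ → hovaogoruzuosii.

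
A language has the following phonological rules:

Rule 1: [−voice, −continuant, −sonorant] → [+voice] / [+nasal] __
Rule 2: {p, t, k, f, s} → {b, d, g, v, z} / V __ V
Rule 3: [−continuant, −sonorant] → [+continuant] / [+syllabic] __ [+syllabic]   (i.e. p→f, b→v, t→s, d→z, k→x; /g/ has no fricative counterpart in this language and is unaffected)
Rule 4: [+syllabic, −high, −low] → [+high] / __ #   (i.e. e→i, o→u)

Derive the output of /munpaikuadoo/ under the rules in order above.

Rule 1 (post-nasal voicing): /p/ is a voiceless stop immediately after the nasal /n/, so it voices to [b]. /munpaikuadoo/ → munbaikuadoo.
Rule 2 (intervocalic voicing): /k/ is a voiceless obstruent between vowels /i/ and /u/, so it voices to [g]. /munbaikuadoo/ → munbaiguadoo.
Rule 3 (intervocalic spirantization): /d/ is a stop between vowels /a/ and /o/, so it spirantizes to the fricative [z]. /munbaiguadoo/ → munbaiguazoo.
Rule 4 (final vowel raising): /o/ is a mid vowel in word-final position, so it raises to [u]. /munbaiguazoo/ → munbaiguazou.

munbaiguazou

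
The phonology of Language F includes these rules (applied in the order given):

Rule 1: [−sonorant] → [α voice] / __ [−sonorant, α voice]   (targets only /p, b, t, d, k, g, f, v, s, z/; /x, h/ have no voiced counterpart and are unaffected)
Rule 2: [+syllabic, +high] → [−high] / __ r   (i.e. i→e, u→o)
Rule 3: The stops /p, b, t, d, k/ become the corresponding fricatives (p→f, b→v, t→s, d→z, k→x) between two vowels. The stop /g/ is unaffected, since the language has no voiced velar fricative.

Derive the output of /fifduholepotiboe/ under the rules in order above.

fivduholefosivoe

Rule 1 (regressive voicing assimilation): /f/ precedes the voiced obstruent /d/, so it voices to [v] by assimilation. /fifduholepotiboe/ → fivduholepotiboe.
Rule 2 (pre-rhotic lowering): no segment meets the environment; /fivduholepotiboe/ is unchanged.
Rule 3 (intervocalic spirantization): /p/ is a stop between vowels /e/ and /o/, so it spirantizes to the fricative [f]. /t/ is a stop between vowels /o/ and /i/, so it spirantizes to the fricative [s]. /b/ is a stop between vowels /i/ and /o/, so it spirantizes to the fricative [v]. /fivduholepotiboe/ → fivduholefosivoe.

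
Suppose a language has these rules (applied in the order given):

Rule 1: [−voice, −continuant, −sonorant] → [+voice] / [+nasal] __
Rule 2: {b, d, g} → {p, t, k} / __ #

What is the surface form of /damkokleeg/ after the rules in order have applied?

damgokleek

Rule 1 (post-nasal voicing): /k/ is a voiceless stop immediately after the nasal /m/, so it voices to [g]. /damkokleeg/ → damgokleeg.
Rule 2 (final devoicing): /g/ is a voiced stop in word-final position, so it devoices to [k]. /damgokleeg/ → damgokleek.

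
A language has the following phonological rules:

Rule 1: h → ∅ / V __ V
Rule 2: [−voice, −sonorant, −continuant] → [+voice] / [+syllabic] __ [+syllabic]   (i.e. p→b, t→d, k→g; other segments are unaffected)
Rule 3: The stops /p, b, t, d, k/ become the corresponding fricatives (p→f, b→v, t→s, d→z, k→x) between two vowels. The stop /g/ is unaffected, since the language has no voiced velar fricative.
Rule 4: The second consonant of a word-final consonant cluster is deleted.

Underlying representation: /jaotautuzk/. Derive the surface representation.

Rule 1 (intervocalic h-deletion): no segment meets the environment; /jaotautuzk/ is unchanged.
Rule 2 (intervocalic voicing): /t/ is a voiceless stop between vowels /o/ and /a/, so it voices to [d]. /t/ is a voiceless stop between vowels /u/ and /u/, so it voices to [d]. /jaotautuzk/ → jaodauduzk.
Rule 3 (intervocalic spirantization): /d/ is a stop between vowels /o/ and /a/, so it spirantizes to the fricative [z]. /d/ is a stop between vowels /u/ and /u/, so it spirantizes to the fricative [z]. /jaodauduzk/ → jaozauzuzk.
Rule 4 (final cluster simplification): /k/ is the second consonant of a word-final cluster /zk/, so it deletes. /jaozauzuzk/ → jaozauzuz.

jaozauzuz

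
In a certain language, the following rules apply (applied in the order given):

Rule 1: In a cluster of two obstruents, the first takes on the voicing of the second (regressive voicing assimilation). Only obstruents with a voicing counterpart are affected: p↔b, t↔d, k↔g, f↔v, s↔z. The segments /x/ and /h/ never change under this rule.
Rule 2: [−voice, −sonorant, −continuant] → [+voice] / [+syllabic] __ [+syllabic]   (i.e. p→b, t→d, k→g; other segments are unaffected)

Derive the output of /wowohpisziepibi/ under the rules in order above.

Rule 1 (regressive voicing assimilation): /s/ precedes the voiced obstruent /z/, so it voices to [z] by assimilation. /wowohpisziepibi/ → wowohpizziepibi.
Rule 2 (intervocalic voicing): /p/ is a voiceless stop between vowels /e/ and /i/, so it voices to [b]. /wowohpizziepibi/ → wowohpizziebibi.

wowohpizziebibi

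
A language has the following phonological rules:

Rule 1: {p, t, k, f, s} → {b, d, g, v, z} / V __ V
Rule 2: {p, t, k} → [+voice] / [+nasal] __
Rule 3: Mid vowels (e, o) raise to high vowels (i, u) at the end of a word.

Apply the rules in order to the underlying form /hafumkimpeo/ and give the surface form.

Rule 1 (intervocalic voicing): /f/ is a voiceless obstruent between vowels /a/ and /u/, so it voices to [v]. /hafumkimpeo/ → havumkimpeo.
Rule 2 (post-nasal voicing): /k/ is a voiceless stop immediately after the nasal /m/, so it voices to [g]. /p/ is a voiceless stop immediately after the nasal /m/, so it voices to [b]. /havumkimpeo/ → havumgimbeo.
Rule 3 (final vowel raising): /o/ is a mid vowel in word-final position, so it raises to [u]. /havumgimbeo/ → havumgimbeu.

havumgimbeu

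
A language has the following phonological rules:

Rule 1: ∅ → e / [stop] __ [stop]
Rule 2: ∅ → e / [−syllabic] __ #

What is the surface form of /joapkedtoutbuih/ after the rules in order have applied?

Rule 1 (stop-cluster e-epenthesis): /p/ and /k/ form a stop–stop cluster, so [e] is inserted between them. /d/ and /t/ form a stop–stop cluster, so [e] is inserted between them. /t/ and /b/ form a stop–stop cluster, so [e] is inserted between them. /joapkedtoutbuih/ → joapekedetoutebuih.
Rule 2 (final e-epenthesis): the form ends in the consonant /h/, so [e] is inserted word-finally. /joapekedetoutebuih/ → joapekedetoutebuihe.

joapekedetoutebuihe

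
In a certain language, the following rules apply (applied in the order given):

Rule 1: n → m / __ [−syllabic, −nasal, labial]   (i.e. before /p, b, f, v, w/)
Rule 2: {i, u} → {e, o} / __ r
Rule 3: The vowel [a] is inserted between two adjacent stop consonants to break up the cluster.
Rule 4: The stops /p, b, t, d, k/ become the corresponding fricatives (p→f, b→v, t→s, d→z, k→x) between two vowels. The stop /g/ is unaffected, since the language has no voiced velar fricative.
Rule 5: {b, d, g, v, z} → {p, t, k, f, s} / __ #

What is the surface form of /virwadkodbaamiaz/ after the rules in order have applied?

verwazaxozavaamias

Rule 1 (nasal place assimilation): no segment meets the environment; /virwadkodbaamiaz/ is unchanged.
Rule 2 (pre-rhotic lowering): /i/ is a high vowel immediately before /r/, so it lowers to [e]. /virwadkodbaamiaz/ → verwadkodbaamiaz.
Rule 3 (stop-cluster a-epenthesis): /d/ and /k/ form a stop–stop cluster, so [a] is inserted between them. /d/ and /b/ form a stop–stop cluster, so [a] is inserted between them. /verwadkodbaamiaz/ → verwadakodabaamiaz.
Rule 4 (intervocalic spirantization): /d/ is a stop between vowels /a/ and /a/, so it spirantizes to the fricative [z]. /k/ is a stop between vowels /a/ and /o/, so it spirantizes to the fricative [x]. /d/ is a stop between vowels /o/ and /a/, so it spirantizes to the fricative [z]. /b/ is a stop between vowels /a/ and /a/, so it spirantizes to the fricative [v]. /verwadakodabaamiaz/ → verwazaxozavaamiaz.
Rule 5 (final devoicing): /z/ is a voiced obstruent in word-final position, so it devoices to [s]. /verwazaxozavaamiaz/ → verwazaxozavaamias.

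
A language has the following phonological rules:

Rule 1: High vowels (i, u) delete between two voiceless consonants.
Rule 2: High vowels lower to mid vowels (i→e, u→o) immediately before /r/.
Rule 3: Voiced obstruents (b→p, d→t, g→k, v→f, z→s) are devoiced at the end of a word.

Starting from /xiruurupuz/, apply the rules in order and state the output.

xeruorupus

Rule 1 (high vowel syncope): no segment meets the environment; /xiruurupuz/ is unchanged.
Rule 2 (pre-rhotic lowering): /i/ is a high vowel immediately before /r/, so it lowers to [e]. /u/ is a high vowel immediately before /r/, so it lowers to [o]. /xiruurupuz/ → xeruorupuz.
Rule 3 (final devoicing): /z/ is a voiced obstruent in word-final position, so it devoices to [s]. /xeruorupuz/ → xeruorupus.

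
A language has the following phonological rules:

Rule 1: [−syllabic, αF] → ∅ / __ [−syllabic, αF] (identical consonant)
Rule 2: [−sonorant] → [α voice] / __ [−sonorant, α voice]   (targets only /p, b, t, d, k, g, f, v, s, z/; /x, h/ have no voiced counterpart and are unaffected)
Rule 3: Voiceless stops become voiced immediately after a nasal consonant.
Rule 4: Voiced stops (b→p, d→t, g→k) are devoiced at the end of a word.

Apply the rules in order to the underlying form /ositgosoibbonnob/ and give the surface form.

osidgosoibonop

Rule 1 (degemination): /bb/ is a geminate; the first /b/ deletes. /nn/ is a geminate; the first /n/ deletes. /ositgosoibbonnob/ → ositgosoibonob.
Rule 2 (regressive voicing assimilation): /t/ precedes the voiced obstruent /g/, so it voices to [d] by assimilation. /ositgosoibonob/ → osidgosoibonob.
Rule 3 (post-nasal voicing): no segment meets the environment; /osidgosoibonob/ is unchanged.
Rule 4 (final devoicing): /b/ is a voiced stop in word-final position, so it devoices to [p]. /osidgosoibonob/ → osidgosoibonop.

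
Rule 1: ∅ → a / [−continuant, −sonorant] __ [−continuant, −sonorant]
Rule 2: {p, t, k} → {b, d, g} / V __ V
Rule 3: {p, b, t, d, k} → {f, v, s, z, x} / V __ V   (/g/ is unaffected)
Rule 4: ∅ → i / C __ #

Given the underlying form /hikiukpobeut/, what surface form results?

Rule 1 (stop-cluster a-epenthesis): /k/ and /p/ form a stop–stop cluster, so [a] is inserted between them. /hikiukpobeut/ → hikiukapobeut.
Rule 2 (intervocalic voicing): /k/ is a voiceless stop between vowels /i/ and /i/, so it voices to [g]. /k/ is a voiceless stop between vowels /u/ and /a/, so it voices to [g]. /p/ is a voiceless stop between vowels /a/ and /o/, so it voices to [b]. /hikiukapobeut/ → higiugabobeut.
Rule 3 (intervocalic spirantization): /b/ is a stop between vowels /a/ and /o/, so it spirantizes to the fricative [v]. /b/ is a stop between vowels /o/ and /e/, so it spirantizes to the fricative [v]. /higiugabobeut/ → higiugavoveut.
Rule 4 (final i-epenthesis): the form ends in the consonant /t/, so [i] is inserted word-finally. /higiugavoveut/ → higiugavoveuti.

higiugavoveuti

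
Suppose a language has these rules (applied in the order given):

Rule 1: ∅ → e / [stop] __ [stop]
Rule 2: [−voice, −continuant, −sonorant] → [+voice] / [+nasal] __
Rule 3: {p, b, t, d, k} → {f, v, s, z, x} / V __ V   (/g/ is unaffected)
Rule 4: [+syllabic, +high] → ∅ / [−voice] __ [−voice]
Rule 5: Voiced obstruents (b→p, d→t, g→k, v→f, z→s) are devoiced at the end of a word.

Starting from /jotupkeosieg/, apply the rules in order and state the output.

Rule 1 (stop-cluster e-epenthesis): /p/ and /k/ form a stop–stop cluster, so [e] is inserted between them. /jotupkeosieg/ → jotupekeosieg.
Rule 2 (post-nasal voicing): no segment meets the environment; /jotupekeosieg/ is unchanged.
Rule 3 (intervocalic spirantization): /t/ is a stop between vowels /o/ and /u/, so it spirantizes to the fricative [s]. /p/ is a stop between vowels /u/ and /e/, so it spirantizes to the fricative [f]. /k/ is a stop between vowels /e/ and /e/, so it spirantizes to the fricative [x]. /jotupekeosieg/ → josufexeosieg.
Rule 4 (high vowel syncope): /u/ is a high vowel flanked by voiceless consonants /s/ and /f/, so it deletes. /josufexeosieg/ → josfexeosieg.
Rule 5 (final devoicing): /g/ is a voiced obstruent in word-final position, so it devoices to [k]. /josfexeosieg/ → josfexeosiek.

josfexeosiek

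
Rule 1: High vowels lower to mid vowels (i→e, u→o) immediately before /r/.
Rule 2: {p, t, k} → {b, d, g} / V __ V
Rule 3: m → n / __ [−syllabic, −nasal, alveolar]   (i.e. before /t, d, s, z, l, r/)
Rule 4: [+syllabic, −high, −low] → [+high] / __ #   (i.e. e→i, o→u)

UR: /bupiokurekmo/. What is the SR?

Rule 1 (pre-rhotic lowering): /u/ is a high vowel immediately before /r/, so it lowers to [o]. /bupiokurekmo/ → bupiokorekmo.
Rule 2 (intervocalic voicing): /p/ is a voiceless stop between vowels /u/ and /i/, so it voices to [b]. /k/ is a voiceless stop between vowels /o/ and /o/, so it voices to [g]. /bupiokorekmo/ → bubiogorekmo.
Rule 3 (nasal place assimilation): no segment meets the environment; /bubiogorekmo/ is unchanged.
Rule 4 (final vowel raising): /o/ is a mid vowel in word-final position, so it raises to [u]. /bubiogorekmo/ → bubiogorekmu.

bubiogorekmu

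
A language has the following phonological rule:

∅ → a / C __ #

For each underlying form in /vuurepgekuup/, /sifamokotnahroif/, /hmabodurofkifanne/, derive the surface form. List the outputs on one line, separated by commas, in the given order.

/vuurepgekuup/: the form ends in the consonant /p/, so [a] is inserted word-finally. → [vuurepgekuupa].
/sifamokotnahroif/: the form ends in the consonant /f/, so [a] is inserted word-finally. → [sifamokotnahroifa].
/hmabodurofkifanne/: the rule's environment is not met; surfaces unchanged as [hmabodurofkifanne].

vuurepgekuupa, sifamokotnahroifa, hmabodurofkifanne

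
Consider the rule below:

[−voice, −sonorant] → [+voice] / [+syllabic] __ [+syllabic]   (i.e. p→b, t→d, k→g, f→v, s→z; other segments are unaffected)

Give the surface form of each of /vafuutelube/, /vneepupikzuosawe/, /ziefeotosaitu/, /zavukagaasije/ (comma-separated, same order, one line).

/vafuutelube/: /f/ is a voiceless obstruent between vowels /a/ and /u/, so it voices to [v]. /t/ is a voiceless obstruent between vowels /u/ and /e/, so it voices to [d]. → [vavuudelube].
/vneepupikzuosawe/: /p/ is a voiceless obstruent between vowels /e/ and /u/, so it voices to [b]. /p/ is a voiceless obstruent between vowels /u/ and /i/, so it voices to [b]. /s/ is a voiceless obstruent between vowels /o/ and /a/, so it voices to [z]. → [vneebubikzuozawe].
/ziefeotosaitu/: /f/ is a voiceless obstruent between vowels /e/ and /e/, so it voices to [v]. /t/ is a voiceless obstruent between vowels /o/ and /o/, so it voices to [d]. /s/ is a voiceless obstruent between vowels /o/ and /a/, so it voices to [z]. /t/ is a voiceless obstruent between vowels /i/ and /u/, so it voices to [d]. → [zieveodozaidu].
/zavukagaasije/: /k/ is a voiceless obstruent between vowels /u/ and /a/, so it voices to [g]. /s/ is a voiceless obstruent between vowels /a/ and /i/, so it voices to [z]. → [zavugagaazije].

vavuudelube, vneebubikzuozawe, zieveodozaidu, zavugagaazije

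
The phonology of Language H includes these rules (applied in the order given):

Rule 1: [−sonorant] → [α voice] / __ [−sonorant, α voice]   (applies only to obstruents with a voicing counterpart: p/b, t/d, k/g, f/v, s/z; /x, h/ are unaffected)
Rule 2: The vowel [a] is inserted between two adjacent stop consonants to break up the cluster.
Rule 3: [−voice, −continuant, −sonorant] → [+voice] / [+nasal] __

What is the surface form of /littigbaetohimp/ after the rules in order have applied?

Rule 1 (regressive voicing assimilation): no segment meets the environment; /littigbaetohimp/ is unchanged.
Rule 2 (stop-cluster a-epenthesis): /t/ and /t/ form a stop–stop cluster, so [a] is inserted between them. /g/ and /b/ form a stop–stop cluster, so [a] is inserted between them. /littigbaetohimp/ → litatigabaetohimp.
Rule 3 (post-nasal voicing): /p/ is a voiceless stop immediately after the nasal /m/, so it voices to [b]. /litatigabaetohimp/ → litatigabaetohimb.

litatigabaetohimb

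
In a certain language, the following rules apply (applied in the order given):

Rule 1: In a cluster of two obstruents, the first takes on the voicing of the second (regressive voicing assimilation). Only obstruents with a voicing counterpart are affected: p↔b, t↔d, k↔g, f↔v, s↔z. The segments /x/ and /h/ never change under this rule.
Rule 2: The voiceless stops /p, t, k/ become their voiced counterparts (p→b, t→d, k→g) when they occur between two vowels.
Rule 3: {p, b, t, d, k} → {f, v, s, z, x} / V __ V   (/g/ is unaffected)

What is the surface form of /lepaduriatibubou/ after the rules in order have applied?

Rule 1 (regressive voicing assimilation): no segment meets the environment; /lepaduriatibubou/ is unchanged.
Rule 2 (intervocalic voicing): /p/ is a voiceless stop between vowels /e/ and /a/, so it voices to [b]. /t/ is a voiceless stop between vowels /a/ and /i/, so it voices to [d]. /lepaduriatibubou/ → lebaduriadibubou.
Rule 3 (intervocalic spirantization): /b/ is a stop between vowels /e/ and /a/, so it spirantizes to the fricative [v]. /d/ is a stop between vowels /a/ and /u/, so it spirantizes to the fricative [z]. /d/ is a stop between vowels /a/ and /i/, so it spirantizes to the fricative [z]. /b/ is a stop between vowels /i/ and /u/, so it spirantizes to the fricative [v]. /b/ is a stop between vowels /u/ and /o/, so it spirantizes to the fricative [v]. /lebaduriadibubou/ → levazuriazivuvou.

levazuriazivuvou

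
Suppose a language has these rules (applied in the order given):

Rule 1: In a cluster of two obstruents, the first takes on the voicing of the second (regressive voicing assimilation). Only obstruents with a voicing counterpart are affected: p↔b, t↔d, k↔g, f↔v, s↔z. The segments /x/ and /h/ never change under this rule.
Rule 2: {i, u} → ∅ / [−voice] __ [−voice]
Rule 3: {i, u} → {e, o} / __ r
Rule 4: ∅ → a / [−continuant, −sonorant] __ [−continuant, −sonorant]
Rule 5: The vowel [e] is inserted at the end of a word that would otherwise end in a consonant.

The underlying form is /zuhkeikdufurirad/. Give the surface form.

zuhkeigaduforerade

Rule 1 (regressive voicing assimilation): /k/ precedes the voiced obstruent /d/, so it voices to [g] by assimilation. /zuhkeikdufurirad/ → zuhkeigdufurirad.
Rule 2 (high vowel syncope): no segment meets the environment; /zuhkeigdufurirad/ is unchanged.
Rule 3 (pre-rhotic lowering): /u/ is a high vowel immediately before /r/, so it lowers to [o]. /i/ is a high vowel immediately before /r/, so it lowers to [e]. /zuhkeigdufurirad/ → zuhkeigduforerad.
Rule 4 (stop-cluster a-epenthesis): /g/ and /d/ form a stop–stop cluster, so [a] is inserted between them. /zuhkeigduforerad/ → zuhkeigaduforerad.
Rule 5 (final e-epenthesis): the form ends in the consonant /d/, so [e] is inserted word-finally. /zuhkeigaduforerad/ → zuhkeigaduforerade.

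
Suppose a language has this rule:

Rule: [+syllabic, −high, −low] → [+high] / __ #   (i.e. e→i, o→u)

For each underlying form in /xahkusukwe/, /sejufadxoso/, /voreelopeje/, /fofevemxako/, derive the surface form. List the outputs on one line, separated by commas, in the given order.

/xahkusukwe/: /e/ is a mid vowel in word-final position, so it raises to [i]. → [xahkusukwi].
/sejufadxoso/: /o/ is a mid vowel in word-final position, so it raises to [u]. → [sejufadxosu].
/voreelopeje/: /e/ is a mid vowel in word-final position, so it raises to [i]. → [voreelopeji].
/fofevemxako/: /o/ is a mid vowel in word-final position, so it raises to [u]. → [fofevemxaku].

xahkusukwi, sejufadxosu, voreelopeji, fofevemxaku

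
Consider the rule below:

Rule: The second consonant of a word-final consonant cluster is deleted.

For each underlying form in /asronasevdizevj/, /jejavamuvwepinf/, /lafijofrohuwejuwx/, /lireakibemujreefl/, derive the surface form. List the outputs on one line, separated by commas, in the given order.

/asronasevdizevj/: /j/ is the second consonant of a word-final cluster /vj/, so it deletes. → [asronasevdizev].
/jejavamuvwepinf/: /f/ is the second consonant of a word-final cluster /nf/, so it deletes. → [jejavamuvwepin].
/lafijofrohuwejuwx/: /x/ is the second consonant of a word-final cluster /wx/, so it deletes. → [lafijofrohuwejuw].
/lireakibemujreefl/: /l/ is the second consonant of a word-final cluster /fl/, so it deletes. → [lireakibemujreef].

asronasevdizev, jejavamuvwepin, lafijofrohuwejuw, lireakibemujreef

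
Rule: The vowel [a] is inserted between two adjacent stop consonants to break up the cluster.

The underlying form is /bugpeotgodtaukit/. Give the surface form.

/g/ and /p/ form a stop–stop cluster, so [a] is inserted between them.
/t/ and /g/ form a stop–stop cluster, so [a] is inserted between them.
/d/ and /t/ form a stop–stop cluster, so [a] is inserted between them.
Surface form: [bugapeotagodataukit].

bugapeotagodataukit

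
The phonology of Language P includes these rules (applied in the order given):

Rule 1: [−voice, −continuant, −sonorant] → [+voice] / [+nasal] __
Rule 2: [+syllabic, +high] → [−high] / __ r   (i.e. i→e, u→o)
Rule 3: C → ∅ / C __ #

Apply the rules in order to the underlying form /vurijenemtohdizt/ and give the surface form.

Rule 1 (post-nasal voicing): /t/ is a voiceless stop immediately after the nasal /m/, so it voices to [d]. /vurijenemtohdizt/ → vurijenemdohdizt.
Rule 2 (pre-rhotic lowering): /u/ is a high vowel immediately before /r/, so it lowers to [o]. /vurijenemdohdizt/ → vorijenemdohdizt.
Rule 3 (final cluster simplification): /t/ is the second consonant of a word-final cluster /zt/, so it deletes. /vorijenemdohdizt/ → vorijenemdohdiz.

vorijenemdohdiz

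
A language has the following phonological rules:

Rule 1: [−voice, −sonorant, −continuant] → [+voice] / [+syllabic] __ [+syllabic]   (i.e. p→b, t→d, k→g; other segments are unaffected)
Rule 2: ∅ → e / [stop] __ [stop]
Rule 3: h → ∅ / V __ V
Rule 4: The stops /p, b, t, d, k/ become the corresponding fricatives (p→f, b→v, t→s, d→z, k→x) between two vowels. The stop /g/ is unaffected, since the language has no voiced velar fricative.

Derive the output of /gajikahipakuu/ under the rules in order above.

gajigaivaguu

Rule 1 (intervocalic voicing): /k/ is a voiceless stop between vowels /i/ and /a/, so it voices to [g]. /p/ is a voiceless stop between vowels /i/ and /a/, so it voices to [b]. /k/ is a voiceless stop between vowels /a/ and /u/, so it voices to [g]. /gajikahipakuu/ → gajigahibaguu.
Rule 2 (stop-cluster e-epenthesis): no segment meets the environment; /gajigahibaguu/ is unchanged.
Rule 3 (intervocalic h-deletion): /h/ occurs between vowels /a/ and /i/, so it deletes. /gajigahibaguu/ → gajigaibaguu.
Rule 4 (intervocalic spirantization): /b/ is a stop between vowels /i/ and /a/, so it spirantizes to the fricative [v]. /gajigaibaguu/ → gajigaivaguu.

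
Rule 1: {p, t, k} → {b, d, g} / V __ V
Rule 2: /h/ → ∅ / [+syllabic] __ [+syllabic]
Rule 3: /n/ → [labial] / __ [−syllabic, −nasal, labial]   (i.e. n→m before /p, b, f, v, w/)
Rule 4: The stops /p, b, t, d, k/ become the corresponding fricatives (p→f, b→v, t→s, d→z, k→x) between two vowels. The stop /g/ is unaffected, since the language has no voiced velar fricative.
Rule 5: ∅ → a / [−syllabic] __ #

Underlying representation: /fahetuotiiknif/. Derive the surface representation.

faezuoziiknifa

Rule 1 (intervocalic voicing): /t/ is a voiceless stop between vowels /e/ and /u/, so it voices to [d]. /t/ is a voiceless stop between vowels /o/ and /i/, so it voices to [d]. /fahetuotiiknif/ → faheduodiiknif.
Rule 2 (intervocalic h-deletion): /h/ occurs between vowels /a/ and /e/, so it deletes. /faheduodiiknif/ → faeduodiiknif.
Rule 3 (nasal place assimilation): no segment meets the environment; /faeduodiiknif/ is unchanged.
Rule 4 (intervocalic spirantization): /d/ is a stop between vowels /e/ and /u/, so it spirantizes to the fricative [z]. /d/ is a stop between vowels /o/ and /i/, so it spirantizes to the fricative [z]. /faeduodiiknif/ → faezuoziiknif.
Rule 5 (final a-epenthesis): the form ends in the consonant /f/, so [a] is inserted word-finally. /faezuoziiknif/ → faezuoziiknifa.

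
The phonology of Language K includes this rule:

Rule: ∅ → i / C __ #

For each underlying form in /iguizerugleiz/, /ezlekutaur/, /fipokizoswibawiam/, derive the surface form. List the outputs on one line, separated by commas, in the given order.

iguizerugleizi, ezlekutauri, fipokizoswibawiami

/iguizerugleiz/: the form ends in the consonant /z/, so [i] is inserted word-finally. → [iguizerugleizi].
/ezlekutaur/: the form ends in the consonant /r/, so [i] is inserted word-finally. → [ezlekutauri].
/fipokizoswibawiam/: the form ends in the consonant /m/, so [i] is inserted word-finally. → [fipokizoswibawiami].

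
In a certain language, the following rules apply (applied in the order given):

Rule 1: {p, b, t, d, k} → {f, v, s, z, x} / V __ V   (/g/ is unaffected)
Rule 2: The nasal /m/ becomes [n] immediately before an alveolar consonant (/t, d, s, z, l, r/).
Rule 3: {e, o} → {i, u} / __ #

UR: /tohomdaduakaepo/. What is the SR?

Rule 1 (intervocalic spirantization): /d/ is a stop between vowels /a/ and /u/, so it spirantizes to the fricative [z]. /k/ is a stop between vowels /a/ and /a/, so it spirantizes to the fricative [x]. /p/ is a stop between vowels /e/ and /o/, so it spirantizes to the fricative [f]. /tohomdaduakaepo/ → tohomdazuaxaefo.
Rule 2 (nasal place assimilation): /m/ precedes the alveolar consonant /d/, so it assimilates in place to [n]. /tohomdazuaxaefo/ → tohondazuaxaefo.
Rule 3 (final vowel raising): /o/ is a mid vowel in word-final position, so it raises to [u]. /tohondazuaxaefo/ → tohondazuaxaefu.

tohondazuaxaefu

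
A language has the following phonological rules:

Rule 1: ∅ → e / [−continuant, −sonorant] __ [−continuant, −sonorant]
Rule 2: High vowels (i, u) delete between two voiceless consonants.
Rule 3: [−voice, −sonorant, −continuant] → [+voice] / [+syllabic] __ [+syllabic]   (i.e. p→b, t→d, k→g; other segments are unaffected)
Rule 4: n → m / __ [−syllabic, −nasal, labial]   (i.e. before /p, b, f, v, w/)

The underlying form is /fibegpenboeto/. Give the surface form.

fibegebemboedo

Rule 1 (stop-cluster e-epenthesis): /g/ and /p/ form a stop–stop cluster, so [e] is inserted between them. /fibegpenboeto/ → fibegepenboeto.
Rule 2 (high vowel syncope): no segment meets the environment; /fibegepenboeto/ is unchanged.
Rule 3 (intervocalic voicing): /p/ is a voiceless stop between vowels /e/ and /e/, so it voices to [b]. /t/ is a voiceless stop between vowels /e/ and /o/, so it voices to [d]. /fibegepenboeto/ → fibegebenboedo.
Rule 4 (nasal place assimilation): /n/ precedes the labial consonant /b/, so it assimilates in place to [m]. /fibegebenboedo/ → fibegebemboedo.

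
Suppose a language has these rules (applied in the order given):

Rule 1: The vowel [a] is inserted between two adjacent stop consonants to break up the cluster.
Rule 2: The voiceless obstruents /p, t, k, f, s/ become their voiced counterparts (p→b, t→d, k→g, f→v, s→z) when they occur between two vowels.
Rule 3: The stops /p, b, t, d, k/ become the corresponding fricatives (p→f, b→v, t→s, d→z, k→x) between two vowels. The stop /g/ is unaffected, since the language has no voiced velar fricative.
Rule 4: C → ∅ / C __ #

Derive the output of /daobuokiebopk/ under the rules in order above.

daovuogievovak

Rule 1 (stop-cluster a-epenthesis): /p/ and /k/ form a stop–stop cluster, so [a] is inserted between them. /daobuokiebopk/ → daobuokiebopak.
Rule 2 (intervocalic voicing): /k/ is a voiceless obstruent between vowels /o/ and /i/, so it voices to [g]. /p/ is a voiceless obstruent between vowels /o/ and /a/, so it voices to [b]. /daobuokiebopak/ → daobuogiebobak.
Rule 3 (intervocalic spirantization): /b/ is a stop between vowels /o/ and /u/, so it spirantizes to the fricative [v]. /b/ is a stop between vowels /e/ and /o/, so it spirantizes to the fricative [v]. /b/ is a stop between vowels /o/ and /a/, so it spirantizes to the fricative [v]. /daobuogiebobak/ → daovuogievovak.
Rule 4 (final cluster simplification): no segment meets the environment; /daovuogievovak/ is unchanged.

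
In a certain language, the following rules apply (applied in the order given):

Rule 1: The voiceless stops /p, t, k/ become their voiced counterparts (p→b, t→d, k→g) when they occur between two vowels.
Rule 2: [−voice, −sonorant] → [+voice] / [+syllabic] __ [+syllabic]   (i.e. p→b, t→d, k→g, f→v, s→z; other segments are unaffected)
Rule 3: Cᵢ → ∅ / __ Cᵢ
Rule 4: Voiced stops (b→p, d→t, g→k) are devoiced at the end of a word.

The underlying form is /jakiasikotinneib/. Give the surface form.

jagiazigodineip

Rule 1 (intervocalic voicing): /k/ is a voiceless stop between vowels /a/ and /i/, so it voices to [g]. /k/ is a voiceless stop between vowels /i/ and /o/, so it voices to [g]. /t/ is a voiceless stop between vowels /o/ and /i/, so it voices to [d]. /jakiasikotinneib/ → jagiasigodinneib.
Rule 2 (intervocalic voicing): /s/ is a voiceless obstruent between vowels /a/ and /i/, so it voices to [z]. /jagiasigodinneib/ → jagiazigodinneib.
Rule 3 (degemination): /nn/ is a geminate; the first /n/ deletes. /jagiazigodinneib/ → jagiazigodineib.
Rule 4 (final devoicing): /b/ is a voiced stop in word-final position, so it devoices to [p]. /jagiazigodineib/ → jagiazigodineip.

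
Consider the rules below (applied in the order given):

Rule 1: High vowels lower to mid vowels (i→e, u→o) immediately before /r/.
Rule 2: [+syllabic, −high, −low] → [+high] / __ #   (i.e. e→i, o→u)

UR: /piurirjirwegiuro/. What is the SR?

piorerjerwegioru

Rule 1 (pre-rhotic lowering): /u/ is a high vowel immediately before /r/, so it lowers to [o]. /i/ is a high vowel immediately before /r/, so it lowers to [e]. /i/ is a high vowel immediately before /r/, so it lowers to [e]. /u/ is a high vowel immediately before /r/, so it lowers to [o]. /piurirjirwegiuro/ → piorerjerwegioro.
Rule 2 (final vowel raising): /o/ is a mid vowel in word-final position, so it raises to [u]. /piorerjerwegioro/ → piorerjerwegioru.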